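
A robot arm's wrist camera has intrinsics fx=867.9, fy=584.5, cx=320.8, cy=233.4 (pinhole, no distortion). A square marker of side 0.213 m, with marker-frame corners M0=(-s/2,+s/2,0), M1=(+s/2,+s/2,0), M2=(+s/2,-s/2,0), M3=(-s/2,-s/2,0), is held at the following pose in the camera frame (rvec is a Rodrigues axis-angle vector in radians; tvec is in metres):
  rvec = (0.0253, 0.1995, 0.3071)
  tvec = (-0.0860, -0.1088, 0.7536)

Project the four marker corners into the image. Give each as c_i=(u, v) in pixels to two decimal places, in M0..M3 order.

Intrinsics K: fx=867.9, fy=584.5, cx=320.8, cy=233.4
Marker side s = 0.213 m; corners in marker frame (Z=0):
  M0 = (-0.1065, +0.1065, 0)
  M1 = (+0.1065, +0.1065, 0)
  M2 = (+0.1065, -0.1065, 0)
  M3 = (-0.1065, -0.1065, 0)
rvec = (0.0253, 0.1995, 0.3071), |rvec| = θ = 0.36708 rad = 21.032°
Rodrigues: sinθ=0.35890, 1−cosθ=0.06662; R = I + sinθ·[k]× + (1−cosθ)·[k]×²:
    [+0.93369 -0.29775 +0.19889]
    [+0.30274 +0.95306 +0.00556]
    [-0.19121 +0.05503 +0.98001]
t = (-0.0860, -0.1088, 0.7536) m
M0: Pc = R·M0+t = (-0.21715, -0.03954, +0.77982); u = 867.9·(-0.21715)/0.77982 + 320.8 = 79.1252, v = 584.5·(-0.03954)/0.77982 + 233.4 = 203.7622
M1: Pc = R·M1+t = (-0.01827, +0.02494, +0.73910); u = 867.9·(-0.01827)/0.73910 + 320.8 = 299.3433, v = 584.5·(+0.02494)/0.73910 + 233.4 = 253.1255
M2: Pc = R·M2+t = (+0.04515, -0.17806, +0.72738); u = 867.9·(+0.04515)/0.72738 + 320.8 = 374.6717, v = 584.5·(-0.17806)/0.72738 + 233.4 = 90.3173
M3: Pc = R·M3+t = (-0.15373, -0.24254, +0.76810); u = 867.9·(-0.15373)/0.76810 + 320.8 = 147.0991, v = 584.5·(-0.24254)/0.76810 + 233.4 = 48.8334

c0=(79.13, 203.76) c1=(299.34, 253.13) c2=(374.67, 90.32) c3=(147.10, 48.83)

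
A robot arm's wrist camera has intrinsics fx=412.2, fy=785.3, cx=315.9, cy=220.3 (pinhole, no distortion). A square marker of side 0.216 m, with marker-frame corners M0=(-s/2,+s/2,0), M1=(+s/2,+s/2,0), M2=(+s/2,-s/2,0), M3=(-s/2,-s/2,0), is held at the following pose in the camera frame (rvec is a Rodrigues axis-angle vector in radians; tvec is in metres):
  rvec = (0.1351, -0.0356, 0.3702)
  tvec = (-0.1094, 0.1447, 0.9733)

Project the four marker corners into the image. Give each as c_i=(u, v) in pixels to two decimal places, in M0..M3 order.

Intrinsics K: fx=412.2, fy=785.3, cx=315.9, cy=220.3
Marker side s = 0.216 m; corners in marker frame (Z=0):
  M0 = (-0.1080, +0.1080, 0)
  M1 = (+0.1080, +0.1080, 0)
  M2 = (+0.1080, -0.1080, 0)
  M3 = (-0.1080, -0.1080, 0)
rvec = (0.1351, -0.0356, 0.3702), |rvec| = θ = 0.39569 rad = 22.671°
Rodrigues: sinθ=0.38544, 1−cosθ=0.07727; R = I + sinθ·[k]× + (1−cosθ)·[k]×²:
    [+0.93174 -0.36299 -0.01000]
    [+0.35824 +0.92336 -0.13811]
    [+0.05936 +0.12510 +0.99037]
t = (-0.1094, 0.1447, 0.9733) m
M0: Pc = R·M0+t = (-0.24923, +0.20573, +0.98040); u = 412.2·(-0.24923)/0.98040 + 315.9 = 211.1133, v = 785.3·(+0.20573)/0.98040 + 220.3 = 385.0918
M1: Pc = R·M1+t = (-0.04797, +0.28311, +0.99322); u = 412.2·(-0.04797)/0.99322 + 315.9 = 295.9898, v = 785.3·(+0.28311)/0.99322 + 220.3 = 444.1458
M2: Pc = R·M2+t = (+0.03043, +0.08367, +0.96620); u = 412.2·(+0.03043)/0.96620 + 315.9 = 328.8823, v = 785.3·(+0.08367)/0.96620 + 220.3 = 288.3025
M3: Pc = R·M3+t = (-0.17083, +0.00629, +0.95338); u = 412.2·(-0.17083)/0.95338 + 315.9 = 242.0425, v = 785.3·(+0.00629)/0.95338 + 220.3 = 225.4788

c0=(211.11, 385.09) c1=(295.99, 444.15) c2=(328.88, 288.30) c3=(242.04, 225.48)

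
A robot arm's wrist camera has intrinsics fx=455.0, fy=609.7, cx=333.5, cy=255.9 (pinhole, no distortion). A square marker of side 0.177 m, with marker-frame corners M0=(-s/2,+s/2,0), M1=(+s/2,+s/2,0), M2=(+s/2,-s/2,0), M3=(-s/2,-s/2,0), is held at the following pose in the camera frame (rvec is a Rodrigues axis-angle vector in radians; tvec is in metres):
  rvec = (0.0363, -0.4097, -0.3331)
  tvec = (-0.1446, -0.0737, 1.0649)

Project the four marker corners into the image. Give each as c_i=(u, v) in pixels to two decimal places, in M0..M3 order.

c0=(248.80, 278.60) c1=(316.80, 245.54) c2=(293.58, 151.80) c3=(222.84, 179.18)

Intrinsics K: fx=455.0, fy=609.7, cx=333.5, cy=255.9
Marker side s = 0.177 m; corners in marker frame (Z=0):
  M0 = (-0.0885, +0.0885, 0)
  M1 = (+0.0885, +0.0885, 0)
  M2 = (+0.0885, -0.0885, 0)
  M3 = (-0.0885, -0.0885, 0)
rvec = (0.0363, -0.4097, -0.3331), |rvec| = θ = 0.52927 rad = 30.325°
Rodrigues: sinθ=0.50490, 1−cosθ=0.13682; R = I + sinθ·[k]× + (1−cosθ)·[k]×²:
    [+0.86382 +0.31050 -0.39674]
    [-0.32503 +0.94516 +0.03203]
    [+0.38493 +0.10129 +0.91737]
t = (-0.1446, -0.0737, 1.0649) m
M0: Pc = R·M0+t = (-0.19357, +0.03871, +1.03980); u = 455.0·(-0.19357)/1.03980 + 333.5 = 248.7972, v = 609.7·(+0.03871)/1.03980 + 255.9 = 278.5992
M1: Pc = R·M1+t = (-0.04067, -0.01882, +1.10793); u = 455.0·(-0.04067)/1.10793 + 333.5 = 316.7967, v = 609.7·(-0.01882)/1.10793 + 255.9 = 245.5442
M2: Pc = R·M2+t = (-0.09563, -0.18611, +1.09000); u = 455.0·(-0.09563)/1.09000 + 333.5 = 293.5806, v = 609.7·(-0.18611)/1.09000 + 255.9 = 151.7971
M3: Pc = R·M3+t = (-0.24853, -0.12858, +1.02187); u = 455.0·(-0.24853)/1.02187 + 333.5 = 222.8402, v = 609.7·(-0.12858)/1.02187 + 255.9 = 179.1815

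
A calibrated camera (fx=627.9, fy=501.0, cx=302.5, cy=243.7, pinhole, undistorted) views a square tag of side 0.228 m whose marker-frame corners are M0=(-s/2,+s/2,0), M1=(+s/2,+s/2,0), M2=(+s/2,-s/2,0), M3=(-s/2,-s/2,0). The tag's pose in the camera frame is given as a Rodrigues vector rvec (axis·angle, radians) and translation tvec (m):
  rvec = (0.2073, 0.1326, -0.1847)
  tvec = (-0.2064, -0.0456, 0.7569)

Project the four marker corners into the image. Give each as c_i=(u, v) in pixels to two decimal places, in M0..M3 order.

Intrinsics K: fx=627.9, fy=501.0, cx=302.5, cy=243.7
Marker side s = 0.228 m; corners in marker frame (Z=0):
  M0 = (-0.1140, +0.1140, 0)
  M1 = (+0.1140, +0.1140, 0)
  M2 = (+0.1140, -0.1140, 0)
  M3 = (-0.1140, -0.1140, 0)
rvec = (0.2073, 0.1326, -0.1847), |rvec| = θ = 0.30769 rad = 17.629°
Rodrigues: sinθ=0.30285, 1−cosθ=0.04696; R = I + sinθ·[k]× + (1−cosθ)·[k]×²:
    [+0.97435 +0.19544 +0.11152]
    [-0.16816 +0.96176 -0.21619]
    [-0.14951 +0.19190 +0.96996]
t = (-0.2064, -0.0456, 0.7569) m
M0: Pc = R·M0+t = (-0.29520, +0.08321, +0.79582); u = 627.9·(-0.29520)/0.79582 + 302.5 = 69.5905, v = 501.0·(+0.08321)/0.79582 + 243.7 = 296.0847
M1: Pc = R·M1+t = (-0.07304, +0.04487, +0.76173); u = 627.9·(-0.07304)/0.76173 + 302.5 = 242.2895, v = 501.0·(+0.04487)/0.76173 + 243.7 = 273.2115
M2: Pc = R·M2+t = (-0.11760, -0.17441, +0.71798); u = 627.9·(-0.11760)/0.71798 + 302.5 = 199.6516, v = 501.0·(-0.17441)/0.71798 + 243.7 = 121.9974
M3: Pc = R·M3+t = (-0.33976, -0.13607, +0.75207); u = 627.9·(-0.33976)/0.75207 + 302.5 = 18.8384, v = 501.0·(-0.13607)/0.75207 + 243.7 = 153.0553

c0=(69.59, 296.08) c1=(242.29, 273.21) c2=(199.65, 122.00) c3=(18.84, 153.06)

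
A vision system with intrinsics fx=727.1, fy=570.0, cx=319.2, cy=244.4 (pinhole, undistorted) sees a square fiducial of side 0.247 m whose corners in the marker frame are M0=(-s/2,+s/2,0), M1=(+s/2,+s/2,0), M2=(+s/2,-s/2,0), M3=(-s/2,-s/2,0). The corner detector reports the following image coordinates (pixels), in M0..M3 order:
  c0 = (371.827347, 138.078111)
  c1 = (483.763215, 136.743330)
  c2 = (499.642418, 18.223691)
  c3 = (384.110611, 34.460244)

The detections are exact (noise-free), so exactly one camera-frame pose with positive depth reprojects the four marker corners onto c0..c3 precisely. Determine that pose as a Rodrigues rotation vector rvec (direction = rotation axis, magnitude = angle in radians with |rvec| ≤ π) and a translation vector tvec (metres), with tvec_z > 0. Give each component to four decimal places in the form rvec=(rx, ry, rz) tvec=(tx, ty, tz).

rvec=(0.0413, 0.7756, 0.1145) tvec=(0.1988, -0.3671, 1.2931)

Intrinsics K: fx=727.1, fy=570.0, cx=319.2, cy=244.4
Marker side s = 0.247 m; corners in marker frame (Z=0):
  M0 = (-0.1235, +0.1235, 0)
  M1 = (+0.1235, +0.1235, 0)
  M2 = (+0.1235, -0.1235, 0)
  M3 = (-0.1235, -0.1235, 0)
Detected image corners:
  c0 = (371.827347, 138.078111) px
  c1 = (483.763215, 136.743330) px
  c2 = (499.642418, 18.223691) px
  c3 = (384.110611, 34.460244) px
Planar DLT: solve 8×8 A·h = b for H (H[2,2]=1):
  H  [+226.31903 -29.84604 +431.00180]
  H  [-79.41770 +452.68900 +82.58920]
  H  [-0.53833 +0.06135 +1.00000]
B = K⁻¹H; ‖b₁‖=0.773325, ‖b₂‖=0.773325; λ = 2/(‖b₁‖+‖b₂‖) = 1.293117, sign → tz>0 ⇒ λ=+1.293117
r₁ = λ·B[:,0] = (+0.70810,+0.11831,-0.69613); r₂ = λ·B[:,1] = (-0.08791,+0.99296,+0.07934)
r₃ = r₁×r₂ = (+0.70062,+0.00502,+0.71352); SVD([r₁ r₂ r₃]) → R = UVᵀ:
  R  [+0.70810 -0.08791 +0.70062]
  R  [+0.11831 +0.99296 +0.00502]
  R  [-0.69613 +0.07934 +0.71352]
t = (+0.19883, -0.36709, +1.29312) m
tr R = 2.414586; θ = arccos((tr R − 1)/2) = 0.785135 rad = 44.985°
axis k = ((R−Rᵀ)₃₂, (R−Rᵀ)₁₃, (R−Rᵀ)₂₁) / (2 sinθ) = (+0.052567, +0.987908, +0.145859)
rvec = θ·k = (+0.041272, +0.775641, +0.114519)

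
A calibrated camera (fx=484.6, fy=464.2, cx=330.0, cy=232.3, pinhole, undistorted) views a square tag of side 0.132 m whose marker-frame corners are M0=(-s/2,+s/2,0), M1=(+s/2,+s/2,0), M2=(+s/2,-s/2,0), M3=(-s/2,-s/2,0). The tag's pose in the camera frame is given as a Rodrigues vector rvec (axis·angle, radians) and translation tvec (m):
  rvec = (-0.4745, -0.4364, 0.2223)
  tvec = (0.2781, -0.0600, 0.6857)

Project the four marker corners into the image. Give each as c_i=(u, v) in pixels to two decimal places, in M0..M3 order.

Intrinsics K: fx=484.6, fy=464.2, cx=330.0, cy=232.3
Marker side s = 0.132 m; corners in marker frame (Z=0):
  M0 = (-0.0660, +0.0660, 0)
  M1 = (+0.0660, +0.0660, 0)
  M2 = (+0.0660, -0.0660, 0)
  M3 = (-0.0660, -0.0660, 0)
rvec = (-0.4745, -0.4364, 0.2223), |rvec| = θ = 0.68192 rad = 39.071°
Rodrigues: sinθ=0.63028, 1−cosθ=0.22363; R = I + sinθ·[k]× + (1−cosθ)·[k]×²:
    [+0.88464 -0.10588 -0.45408]
    [+0.30505 +0.86795 +0.39192]
    [+0.35263 -0.48523 +0.80013]
t = (0.2781, -0.0600, 0.6857) m
M0: Pc = R·M0+t = (+0.21273, -0.02285, +0.63040); u = 484.6·(+0.21273)/0.63040 + 330.0 = 493.5253, v = 464.2·(-0.02285)/0.63040 + 232.3 = 215.4754
M1: Pc = R·M1+t = (+0.32950, +0.01742, +0.67695); u = 484.6·(+0.32950)/0.67695 + 330.0 = 565.8745, v = 464.2·(+0.01742)/0.67695 + 232.3 = 244.2443
M2: Pc = R·M2+t = (+0.34347, -0.09715, +0.74100); u = 484.6·(+0.34347)/0.74100 + 330.0 = 554.6265, v = 464.2·(-0.09715)/0.74100 + 232.3 = 171.4392
M3: Pc = R·M3+t = (+0.22670, -0.13742, +0.69445); u = 484.6·(+0.22670)/0.69445 + 330.0 = 488.1962, v = 464.2·(-0.13742)/0.69445 + 232.3 = 140.4438

c0=(493.53, 215.48) c1=(565.87, 244.24) c2=(554.63, 171.44) c3=(488.20, 140.44)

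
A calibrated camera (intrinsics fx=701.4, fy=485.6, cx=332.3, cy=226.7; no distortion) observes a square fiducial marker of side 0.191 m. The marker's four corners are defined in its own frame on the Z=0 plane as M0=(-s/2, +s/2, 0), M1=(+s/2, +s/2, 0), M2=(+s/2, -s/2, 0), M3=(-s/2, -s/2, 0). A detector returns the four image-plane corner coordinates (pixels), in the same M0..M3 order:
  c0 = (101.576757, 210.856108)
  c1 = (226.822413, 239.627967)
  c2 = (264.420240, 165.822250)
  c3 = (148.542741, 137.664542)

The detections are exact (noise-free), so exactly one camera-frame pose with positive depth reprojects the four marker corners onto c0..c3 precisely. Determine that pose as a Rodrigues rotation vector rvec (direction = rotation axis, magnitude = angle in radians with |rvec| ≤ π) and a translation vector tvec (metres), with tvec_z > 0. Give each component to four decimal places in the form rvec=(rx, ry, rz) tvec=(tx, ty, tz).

Intrinsics K: fx=701.4, fy=485.6, cx=332.3, cy=226.7
Marker side s = 0.191 m; corners in marker frame (Z=0):
  M0 = (-0.0955, +0.0955, 0)
  M1 = (+0.0955, +0.0955, 0)
  M2 = (+0.0955, -0.0955, 0)
  M3 = (-0.0955, -0.0955, 0)
Detected image corners:
  c0 = (101.576757, 210.856108) px
  c1 = (226.822413, 239.627967) px
  c2 = (264.420240, 165.822250) px
  c3 = (148.542741, 137.664542) px
Planar DLT: solve 8×8 A·h = b for H (H[2,2]=1):
  H  [+648.91307 -290.02542 +186.66779]
  H  [+167.86019 +314.76454 +187.32445]
  H  [+0.10020 -0.37169 +1.00000]
B = K⁻¹H; ‖b₁‖=0.932594, ‖b₂‖=0.932594; λ = 2/(‖b₁‖+‖b₂‖) = 1.072278, sign → tz>0 ⇒ λ=+1.072278
r₁ = λ·B[:,0] = (+0.94113,+0.32050,+0.10744); r₂ = λ·B[:,1] = (-0.25456,+0.88111,-0.39855)
r₃ = r₁×r₂ = (-0.22241,+0.34774,+0.91083); SVD([r₁ r₂ r₃]) → R = UVᵀ:
  R  [+0.94113 -0.25456 -0.22241]
  R  [+0.32050 +0.88111 +0.34774]
  R  [+0.10744 -0.39855 +0.91083]
t = (-0.22264, -0.08695, +1.07228) m
tr R = 2.733075; θ = arccos((tr R − 1)/2) = 0.522574 rad = 29.941°
axis k = ((R−Rᵀ)₃₂, (R−Rᵀ)₁₃, (R−Rᵀ)₂₁) / (2 sinθ) = (-0.747622, -0.330434, +0.576085)
rvec = θ·k = (-0.390688, -0.172676, +0.301047)

rvec=(-0.3907, -0.1727, 0.3010) tvec=(-0.2226, -0.0869, 1.0723)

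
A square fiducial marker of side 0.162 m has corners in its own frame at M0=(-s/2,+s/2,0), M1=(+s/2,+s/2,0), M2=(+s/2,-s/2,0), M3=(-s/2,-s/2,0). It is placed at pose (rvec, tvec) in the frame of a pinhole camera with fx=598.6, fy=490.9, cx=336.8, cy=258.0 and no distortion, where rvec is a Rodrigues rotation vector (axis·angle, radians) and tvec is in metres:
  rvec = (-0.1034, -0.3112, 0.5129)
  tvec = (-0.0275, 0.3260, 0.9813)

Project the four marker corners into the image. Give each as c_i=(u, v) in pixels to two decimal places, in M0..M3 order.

c0=(253.15, 442.80) c1=(337.77, 474.73) c2=(382.20, 400.89) c3=(302.01, 366.61)

Intrinsics K: fx=598.6, fy=490.9, cx=336.8, cy=258.0
Marker side s = 0.162 m; corners in marker frame (Z=0):
  M0 = (-0.0810, +0.0810, 0)
  M1 = (+0.0810, +0.0810, 0)
  M2 = (+0.0810, -0.0810, 0)
  M3 = (-0.0810, -0.0810, 0)
rvec = (-0.1034, -0.3112, 0.5129), |rvec| = θ = 0.60877 rad = 34.880°
Rodrigues: sinθ=0.57186, 1−cosθ=0.17965; R = I + sinθ·[k]× + (1−cosθ)·[k]×²:
    [+0.82553 -0.46620 -0.31804]
    [+0.49740 +0.86730 +0.01976]
    [+0.26662 -0.17450 +0.94787]
t = (-0.0275, 0.3260, 0.9813) m
M0: Pc = R·M0+t = (-0.13213, +0.35596, +0.94557); u = 598.6·(-0.13213)/0.94557 + 336.8 = 253.1536, v = 490.9·(+0.35596)/0.94557 + 258.0 = 442.8005
M1: Pc = R·M1+t = (+0.00161, +0.43654, +0.98876); u = 598.6·(+0.00161)/0.98876 + 336.8 = 337.7721, v = 490.9·(+0.43654)/0.98876 + 258.0 = 474.7334
M2: Pc = R·M2+t = (+0.07713, +0.29604, +1.01703); u = 598.6·(+0.07713)/1.01703 + 336.8 = 382.1973, v = 490.9·(+0.29604)/1.01703 + 258.0 = 400.8916
M3: Pc = R·M3+t = (-0.05661, +0.21546, +0.97384); u = 598.6·(-0.05661)/0.97384 + 336.8 = 302.0055, v = 490.9·(+0.21546)/0.97384 + 258.0 = 366.6106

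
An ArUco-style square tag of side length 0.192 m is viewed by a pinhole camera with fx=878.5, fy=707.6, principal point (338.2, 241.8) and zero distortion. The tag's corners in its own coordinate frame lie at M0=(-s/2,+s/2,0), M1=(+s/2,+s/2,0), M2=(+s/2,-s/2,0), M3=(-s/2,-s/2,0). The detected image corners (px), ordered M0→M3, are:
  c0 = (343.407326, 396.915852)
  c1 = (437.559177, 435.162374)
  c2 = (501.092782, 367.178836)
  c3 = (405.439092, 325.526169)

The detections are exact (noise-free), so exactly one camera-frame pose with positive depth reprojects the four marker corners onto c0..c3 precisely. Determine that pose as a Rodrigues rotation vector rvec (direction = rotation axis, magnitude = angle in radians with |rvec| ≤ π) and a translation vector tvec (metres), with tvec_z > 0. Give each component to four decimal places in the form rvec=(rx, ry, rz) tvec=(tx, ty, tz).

Intrinsics K: fx=878.5, fy=707.6, cx=338.2, cy=241.8
Marker side s = 0.192 m; corners in marker frame (Z=0):
  M0 = (-0.0960, +0.0960, 0)
  M1 = (+0.0960, +0.0960, 0)
  M2 = (+0.0960, -0.0960, 0)
  M3 = (-0.0960, -0.0960, 0)
Detected image corners:
  c0 = (343.407326, 396.915852) px
  c1 = (437.559177, 435.162374) px
  c2 = (501.092782, 367.178836) px
  c3 = (405.439092, 325.526169) px
Planar DLT: solve 8×8 A·h = b for H (H[2,2]=1):
  H  [+557.63133 -250.32623 +422.01128]
  H  [+265.21563 +432.14849 +382.09237]
  H  [+0.15032 +0.18186 +1.00000]
B = K⁻¹H; ‖b₁‖=0.678240, ‖b₂‖=0.678240; λ = 2/(‖b₁‖+‖b₂‖) = 1.474405, sign → tz>0 ⇒ λ=+1.474405
r₁ = λ·B[:,0] = (+0.85056,+0.47689,+0.22163); r₂ = λ·B[:,1] = (-0.52335,+0.80883,+0.26814)
r₃ = r₁×r₂ = (-0.05138,-0.34406,+0.93754); SVD([r₁ r₂ r₃]) → R = UVᵀ:
  R  [+0.85056 -0.52335 -0.05138]
  R  [+0.47689 +0.80883 -0.34406]
  R  [+0.22163 +0.26814 +0.93754]
t = (+0.14066, +0.29232, +1.47441) m
tr R = 2.596932; θ = arccos((tr R − 1)/2) = 0.646054 rad = 37.016°
axis k = ((R−Rᵀ)₃₂, (R−Rᵀ)₁₃, (R−Rᵀ)₂₁) / (2 sinθ) = (+0.508437, -0.226738, +0.830712)
rvec = θ·k = (+0.328478, -0.146485, +0.536684)

rvec=(0.3285, -0.1465, 0.5367) tvec=(0.1407, 0.2923, 1.4744)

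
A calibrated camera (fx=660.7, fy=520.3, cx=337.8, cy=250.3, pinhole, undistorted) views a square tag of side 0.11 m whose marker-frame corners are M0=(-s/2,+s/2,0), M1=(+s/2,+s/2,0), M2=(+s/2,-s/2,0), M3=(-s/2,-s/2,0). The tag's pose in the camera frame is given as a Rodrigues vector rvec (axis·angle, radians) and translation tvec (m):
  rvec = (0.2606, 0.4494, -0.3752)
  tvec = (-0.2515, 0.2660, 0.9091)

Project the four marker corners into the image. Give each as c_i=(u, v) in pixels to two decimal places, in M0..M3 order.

c0=(145.24, 433.13) c1=(202.12, 424.82) c2=(165.57, 369.53) c3=(109.62, 381.06)

Intrinsics K: fx=660.7, fy=520.3, cx=337.8, cy=250.3
Marker side s = 0.11 m; corners in marker frame (Z=0):
  M0 = (-0.0550, +0.0550, 0)
  M1 = (+0.0550, +0.0550, 0)
  M2 = (+0.0550, -0.0550, 0)
  M3 = (-0.0550, -0.0550, 0)
rvec = (0.2606, 0.4494, -0.3752), |rvec| = θ = 0.64082 rad = 36.716°
Rodrigues: sinθ=0.59785, 1−cosθ=0.19839; R = I + sinθ·[k]× + (1−cosθ)·[k]×²:
    [+0.83442 +0.40662 +0.37203]
    [-0.29346 +0.89918 -0.32459]
    [-0.46651 +0.16167 +0.86962]
t = (-0.2515, 0.2660, 0.9091) m
M0: Pc = R·M0+t = (-0.27503, +0.33160, +0.94365); u = 660.7·(-0.27503)/0.94365 + 337.8 = 145.2376, v = 520.3·(+0.33160)/0.94365 + 250.3 = 433.1317
M1: Pc = R·M1+t = (-0.18324, +0.29931, +0.89233); u = 660.7·(-0.18324)/0.89233 + 337.8 = 202.1237, v = 520.3·(+0.29931)/0.89233 + 250.3 = 424.8236
M2: Pc = R·M2+t = (-0.22797, +0.20040, +0.87455); u = 660.7·(-0.22797)/0.87455 + 337.8 = 165.5736, v = 520.3·(+0.20040)/0.87455 + 250.3 = 369.5276
M3: Pc = R·M3+t = (-0.31976, +0.23269, +0.92587); u = 660.7·(-0.31976)/0.92587 + 337.8 = 109.6206, v = 520.3·(+0.23269)/0.92587 + 250.3 = 381.0601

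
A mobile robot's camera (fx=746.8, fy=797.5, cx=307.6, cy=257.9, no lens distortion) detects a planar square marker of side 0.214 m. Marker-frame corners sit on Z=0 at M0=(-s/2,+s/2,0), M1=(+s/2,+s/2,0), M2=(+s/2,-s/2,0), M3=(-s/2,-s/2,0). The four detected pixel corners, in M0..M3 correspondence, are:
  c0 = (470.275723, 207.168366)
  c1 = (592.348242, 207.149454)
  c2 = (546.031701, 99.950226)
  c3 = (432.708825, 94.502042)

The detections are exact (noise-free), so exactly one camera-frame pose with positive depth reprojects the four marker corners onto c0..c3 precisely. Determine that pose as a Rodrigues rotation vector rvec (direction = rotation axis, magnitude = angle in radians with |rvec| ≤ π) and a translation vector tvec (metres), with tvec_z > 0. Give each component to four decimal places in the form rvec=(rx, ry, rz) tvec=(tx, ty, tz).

rvec=(-0.5710, -0.2810, -0.1031) tvec=(0.3251, -0.1621, 1.1942)

Intrinsics K: fx=746.8, fy=797.5, cx=307.6, cy=257.9
Marker side s = 0.214 m; corners in marker frame (Z=0):
  M0 = (-0.1070, +0.1070, 0)
  M1 = (+0.1070, +0.1070, 0)
  M2 = (+0.1070, -0.1070, 0)
  M3 = (-0.1070, -0.1070, 0)
Detected image corners:
  c0 = (470.275723, 207.168366) px
  c1 = (592.348242, 207.149454) px
  c2 = (546.031701, 99.950226) px
  c3 = (432.708825, 94.502042) px
Planar DLT: solve 8×8 A·h = b for H (H[2,2]=1):
  H  [+673.10710 -24.97423 +510.89805]
  H  [+50.27740 +447.31856 +149.67522]
  H  [+0.24311 -0.43401 +1.00000]
B = K⁻¹H; ‖b₁‖=0.837404, ‖b₂‖=0.837404; λ = 2/(‖b₁‖+‖b₂‖) = 1.194166, sign → tz>0 ⇒ λ=+1.194166
r₁ = λ·B[:,0] = (+0.95675,-0.01860,+0.29031); r₂ = λ·B[:,1] = (+0.17354,+0.83741,-0.51829)
r₃ = r₁×r₂ = (-0.23347,+0.54625,+0.80443); SVD([r₁ r₂ r₃]) → R = UVᵀ:
  R  [+0.95675 +0.17354 -0.23347]
  R  [-0.01860 +0.83741 +0.54625]
  R  [+0.29031 -0.51829 +0.80443]
t = (+0.32508, -0.16205, +1.19417) m
tr R = 2.598593; θ = arccos((tr R − 1)/2) = 0.644673 rad = 36.937°
axis k = ((R−Rᵀ)₃₂, (R−Rᵀ)₁₃, (R−Rᵀ)₂₁) / (2 sinθ) = (-0.885730, -0.435803, -0.159866)
rvec = θ·k = (-0.571006, -0.280950, -0.103061)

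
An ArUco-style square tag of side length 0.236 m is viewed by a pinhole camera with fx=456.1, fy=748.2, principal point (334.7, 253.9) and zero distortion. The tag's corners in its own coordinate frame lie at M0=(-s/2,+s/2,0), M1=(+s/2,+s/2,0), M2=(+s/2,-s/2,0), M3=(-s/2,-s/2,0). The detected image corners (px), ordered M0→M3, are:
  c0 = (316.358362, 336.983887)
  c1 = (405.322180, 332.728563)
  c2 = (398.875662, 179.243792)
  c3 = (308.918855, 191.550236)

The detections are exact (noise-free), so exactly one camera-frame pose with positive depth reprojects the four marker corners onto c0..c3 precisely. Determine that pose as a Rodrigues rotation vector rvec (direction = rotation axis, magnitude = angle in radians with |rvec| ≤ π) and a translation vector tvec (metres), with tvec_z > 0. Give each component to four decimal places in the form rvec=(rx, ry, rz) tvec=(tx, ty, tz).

Intrinsics K: fx=456.1, fy=748.2, cx=334.7, cy=253.9
Marker side s = 0.236 m; corners in marker frame (Z=0):
  M0 = (-0.1180, +0.1180, 0)
  M1 = (+0.1180, +0.1180, 0)
  M2 = (+0.1180, -0.1180, 0)
  M3 = (-0.1180, -0.1180, 0)
Detected image corners:
  c0 = (316.358362, 336.983887) px
  c1 = (405.322180, 332.728563) px
  c2 = (398.875662, 179.243792) px
  c3 = (308.918855, 191.550236) px
Planar DLT: solve 8×8 A·h = b for H (H[2,2]=1):
  H  [+298.75820 +52.51511 +356.20926]
  H  [-93.40493 +649.62003 +260.80490]
  H  [-0.22468 +0.06447 +1.00000]
B = K⁻¹H; ‖b₁‖=0.851524, ‖b₂‖=0.851524; λ = 2/(‖b₁‖+‖b₂‖) = 1.174366, sign → tz>0 ⇒ λ=+1.174366
r₁ = λ·B[:,0] = (+0.96287,-0.05707,-0.26386); r₂ = λ·B[:,1] = (+0.07966,+0.99394,+0.07571)
r₃ = r₁×r₂ = (+0.25794,-0.09392,+0.96158); SVD([r₁ r₂ r₃]) → R = UVᵀ:
  R  [+0.96287 +0.07966 +0.25794]
  R  [-0.05707 +0.99394 -0.09392]
  R  [-0.26386 +0.07571 +0.96158]
t = (+0.05538, +0.01084, +1.17437) m
tr R = 2.918399; θ = arccos((tr R − 1)/2) = 0.286639 rad = 16.423°
axis k = ((R−Rᵀ)₃₂, (R−Rᵀ)₁₃, (R−Rᵀ)₂₁) / (2 sinθ) = (+0.299988, +0.922792, -0.241790)
rvec = θ·k = (+0.085988, +0.264509, -0.069307)

rvec=(0.0860, 0.2645, -0.0693) tvec=(0.0554, 0.0108, 1.1744)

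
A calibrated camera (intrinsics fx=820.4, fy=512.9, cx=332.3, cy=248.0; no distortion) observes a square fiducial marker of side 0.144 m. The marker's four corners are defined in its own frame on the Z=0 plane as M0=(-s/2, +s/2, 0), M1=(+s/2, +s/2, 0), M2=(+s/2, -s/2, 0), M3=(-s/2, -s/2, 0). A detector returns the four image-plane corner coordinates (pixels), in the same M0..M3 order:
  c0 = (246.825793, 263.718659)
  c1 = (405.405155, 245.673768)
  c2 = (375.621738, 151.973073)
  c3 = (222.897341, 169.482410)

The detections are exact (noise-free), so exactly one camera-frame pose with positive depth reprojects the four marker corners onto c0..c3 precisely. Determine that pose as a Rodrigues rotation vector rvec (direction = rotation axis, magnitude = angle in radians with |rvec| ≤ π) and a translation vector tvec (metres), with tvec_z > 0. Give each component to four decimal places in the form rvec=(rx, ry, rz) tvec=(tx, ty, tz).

rvec=(-0.1939, 0.0246, -0.1789) tvec=(-0.0181, -0.0599, 0.7468)

Intrinsics K: fx=820.4, fy=512.9, cx=332.3, cy=248.0
Marker side s = 0.144 m; corners in marker frame (Z=0):
  M0 = (-0.0720, +0.0720, 0)
  M1 = (+0.0720, +0.0720, 0)
  M2 = (+0.0720, -0.0720, 0)
  M3 = (-0.0720, -0.0720, 0)
Detected image corners:
  c0 = (246.825793, 263.718659) px
  c1 = (405.405155, 245.673768) px
  c2 = (375.621738, 151.973073) px
  c3 = (222.897341, 169.482410) px
Planar DLT: solve 8×8 A·h = b for H (H[2,2]=1):
  H  [+1077.55637 +105.31925 +312.38315]
  H  [-125.39665 +598.64295 +206.83996]
  H  [-0.00953 -0.25958 +1.00000]
B = K⁻¹H; ‖b₁‖=1.339008, ‖b₂‖=1.339008; λ = 2/(‖b₁‖+‖b₂‖) = 0.746821, sign → tz>0 ⇒ λ=+0.746821
r₁ = λ·B[:,0] = (+0.98380,-0.17915,-0.00712); r₂ = λ·B[:,1] = (+0.17439,+0.96540,-0.19386)
r₃ = r₁×r₂ = (+0.04160,+0.18948,+0.98100); SVD([r₁ r₂ r₃]) → R = UVᵀ:
  R  [+0.98380 +0.17439 +0.04160]
  R  [-0.17915 +0.96540 +0.18948]
  R  [-0.00712 -0.19386 +0.98100]
t = (-0.01813, -0.05993, +0.74682) m
tr R = 2.930205; θ = arccos((tr R − 1)/2) = 0.264962 rad = 15.181°
axis k = ((R−Rᵀ)₃₂, (R−Rᵀ)₁₃, (R−Rᵀ)₂₁) / (2 sinθ) = (-0.731908, +0.093013, -0.675026)
rvec = θ·k = (-0.193927, +0.024645, -0.178856)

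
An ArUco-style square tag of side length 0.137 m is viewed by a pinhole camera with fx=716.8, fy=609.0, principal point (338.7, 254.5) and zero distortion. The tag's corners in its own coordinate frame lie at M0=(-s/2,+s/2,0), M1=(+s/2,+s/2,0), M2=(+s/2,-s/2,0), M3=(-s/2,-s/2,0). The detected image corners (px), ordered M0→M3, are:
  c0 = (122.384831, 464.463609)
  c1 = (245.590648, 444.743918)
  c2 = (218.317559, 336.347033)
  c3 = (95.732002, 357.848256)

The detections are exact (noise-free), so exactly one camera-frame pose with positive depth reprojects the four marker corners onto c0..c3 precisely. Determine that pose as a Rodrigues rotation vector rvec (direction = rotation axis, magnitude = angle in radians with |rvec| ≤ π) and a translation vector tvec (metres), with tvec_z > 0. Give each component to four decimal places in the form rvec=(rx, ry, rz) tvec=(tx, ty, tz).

Intrinsics K: fx=716.8, fy=609.0, cx=338.7, cy=254.5
Marker side s = 0.137 m; corners in marker frame (Z=0):
  M0 = (-0.0685, +0.0685, 0)
  M1 = (+0.0685, +0.0685, 0)
  M2 = (+0.0685, -0.0685, 0)
  M3 = (-0.0685, -0.0685, 0)
Detected image corners:
  c0 = (122.384831, 464.463609) px
  c1 = (245.590648, 444.743918) px
  c2 = (218.317559, 336.347033) px
  c3 = (95.732002, 357.848256) px
Planar DLT: solve 8×8 A·h = b for H (H[2,2]=1):
  H  [+876.09978 +195.10528 +169.98001]
  H  [-199.69209 +780.69876 +400.90103]
  H  [-0.12285 -0.00989 +1.00000]
B = K⁻¹H; ‖b₁‖=1.315567, ‖b₂‖=1.315567; λ = 2/(‖b₁‖+‖b₂‖) = 0.760128, sign → tz>0 ⇒ λ=+0.760128
r₁ = λ·B[:,0] = (+0.97318,-0.21022,-0.09339); r₂ = λ·B[:,1] = (+0.21045,+0.97758,-0.00751)
r₃ = r₁×r₂ = (+0.09287,-0.01234,+0.99560); SVD([r₁ r₂ r₃]) → R = UVᵀ:
  R  [+0.97318 +0.21045 +0.09287]
  R  [-0.21022 +0.97758 -0.01234]
  R  [-0.09339 -0.00751 +0.99560]
t = (-0.17892, +0.18273, +0.76013) m
tr R = 2.946361; θ = arccos((tr R − 1)/2) = 0.232122 rad = 13.300°
axis k = ((R−Rᵀ)₃₂, (R−Rᵀ)₁₃, (R−Rᵀ)₂₁) / (2 sinθ) = (+0.010488, +0.404829, -0.914332)
rvec = θ·k = (+0.002435, +0.093970, -0.212236)

rvec=(0.0024, 0.0940, -0.2122) tvec=(-0.1789, 0.1827, 0.7601)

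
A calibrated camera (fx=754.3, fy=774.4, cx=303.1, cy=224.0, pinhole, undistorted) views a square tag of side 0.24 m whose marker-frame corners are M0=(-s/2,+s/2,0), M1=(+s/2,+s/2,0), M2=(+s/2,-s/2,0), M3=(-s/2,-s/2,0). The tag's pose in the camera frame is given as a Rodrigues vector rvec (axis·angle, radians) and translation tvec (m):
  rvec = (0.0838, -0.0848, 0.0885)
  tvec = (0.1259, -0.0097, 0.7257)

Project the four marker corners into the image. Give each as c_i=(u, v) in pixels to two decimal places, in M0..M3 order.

c0=(298.72, 330.06) c1=(539.74, 348.14) c2=(568.83, 97.56) c3=(322.14, 71.47)

Intrinsics K: fx=754.3, fy=774.4, cx=303.1, cy=224.0
Marker side s = 0.24 m; corners in marker frame (Z=0):
  M0 = (-0.1200, +0.1200, 0)
  M1 = (+0.1200, +0.1200, 0)
  M2 = (+0.1200, -0.1200, 0)
  M3 = (-0.1200, -0.1200, 0)
rvec = (0.0838, -0.0848, 0.0885), |rvec| = θ = 0.14848 rad = 8.507°
Rodrigues: sinθ=0.14793, 1−cosθ=0.01100; R = I + sinθ·[k]× + (1−cosθ)·[k]×²:
    [+0.99250 -0.09172 -0.08079]
    [+0.08463 +0.99259 -0.08724]
    [+0.08819 +0.07975 +0.99291]
t = (0.1259, -0.0097, 0.7257) m
M0: Pc = R·M0+t = (-0.00421, +0.09925, +0.72469); u = 754.3·(-0.00421)/0.72469 + 303.1 = 298.7212, v = 774.4·(+0.09925)/0.72469 + 224.0 = 330.0638
M1: Pc = R·M1+t = (+0.23399, +0.11957, +0.74585); u = 754.3·(+0.23399)/0.74585 + 303.1 = 539.7439, v = 774.4·(+0.11957)/0.74585 + 224.0 = 348.1422
M2: Pc = R·M2+t = (+0.25601, -0.11865, +0.72671); u = 754.3·(+0.25601)/0.72671 + 303.1 = 568.8252, v = 774.4·(-0.11865)/0.72671 + 224.0 = 97.5590
M3: Pc = R·M3+t = (+0.01781, -0.13897, +0.70555); u = 754.3·(+0.01781)/0.70555 + 303.1 = 322.1368, v = 774.4·(-0.13897)/0.70555 + 224.0 = 71.4729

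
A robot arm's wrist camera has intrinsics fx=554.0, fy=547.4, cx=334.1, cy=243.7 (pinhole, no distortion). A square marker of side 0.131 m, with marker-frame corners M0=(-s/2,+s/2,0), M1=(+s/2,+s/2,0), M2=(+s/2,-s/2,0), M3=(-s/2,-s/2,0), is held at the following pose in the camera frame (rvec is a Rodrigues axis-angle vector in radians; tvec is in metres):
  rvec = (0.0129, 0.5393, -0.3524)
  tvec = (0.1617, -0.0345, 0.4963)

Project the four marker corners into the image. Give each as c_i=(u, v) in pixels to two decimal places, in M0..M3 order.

Intrinsics K: fx=554.0, fy=547.4, cx=334.1, cy=243.7
Marker side s = 0.131 m; corners in marker frame (Z=0):
  M0 = (-0.0655, +0.0655, 0)
  M1 = (+0.0655, +0.0655, 0)
  M2 = (+0.0655, -0.0655, 0)
  M3 = (-0.0655, -0.0655, 0)
rvec = (0.0129, 0.5393, -0.3524), |rvec| = θ = 0.64436 rad = 36.919°
Rodrigues: sinθ=0.60068, 1−cosθ=0.20051; R = I + sinθ·[k]× + (1−cosθ)·[k]×²:
    [+0.79957 +0.33188 +0.50055]
    [-0.32516 +0.93995 -0.10381]
    [-0.50494 -0.07976 +0.85946]
t = (0.1617, -0.0345, 0.4963) m
M0: Pc = R·M0+t = (+0.13107, +0.04836, +0.52415); u = 554.0·(+0.13107)/0.52415 + 334.1 = 472.6304, v = 547.4·(+0.04836)/0.52415 + 243.7 = 294.2095
M1: Pc = R·M1+t = (+0.23581, +0.00577, +0.45800); u = 554.0·(+0.23581)/0.45800 + 334.1 = 619.3354, v = 547.4·(+0.00577)/0.45800 + 243.7 = 250.5948
M2: Pc = R·M2+t = (+0.19233, -0.11736, +0.46845); u = 554.0·(+0.19233)/0.46845 + 334.1 = 561.5583, v = 547.4·(-0.11736)/0.46845 + 243.7 = 106.5560
M3: Pc = R·M3+t = (+0.08759, -0.07477, +0.53460); u = 554.0·(+0.08759)/0.53460 + 334.1 = 424.8695, v = 547.4·(-0.07477)/0.53460 + 243.7 = 167.1407

c0=(472.63, 294.21) c1=(619.34, 250.59) c2=(561.56, 106.56) c3=(424.87, 167.14)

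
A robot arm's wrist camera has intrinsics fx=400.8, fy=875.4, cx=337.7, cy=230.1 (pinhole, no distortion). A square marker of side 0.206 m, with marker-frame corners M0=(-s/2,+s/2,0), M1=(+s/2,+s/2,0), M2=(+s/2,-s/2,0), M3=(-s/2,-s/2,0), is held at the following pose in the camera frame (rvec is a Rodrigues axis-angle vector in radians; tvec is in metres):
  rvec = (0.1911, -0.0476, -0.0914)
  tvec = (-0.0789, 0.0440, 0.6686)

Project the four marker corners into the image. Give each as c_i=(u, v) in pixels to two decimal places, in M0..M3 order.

c0=(236.69, 427.73) c1=(356.47, 400.66) c2=(346.71, 140.92) c3=(219.47, 166.45)

Intrinsics K: fx=400.8, fy=875.4, cx=337.7, cy=230.1
Marker side s = 0.206 m; corners in marker frame (Z=0):
  M0 = (-0.1030, +0.1030, 0)
  M1 = (+0.1030, +0.1030, 0)
  M2 = (+0.1030, -0.1030, 0)
  M3 = (-0.1030, -0.1030, 0)
rvec = (0.1911, -0.0476, -0.0914), |rvec| = θ = 0.21712 rad = 12.440°
Rodrigues: sinθ=0.21541, 1−cosθ=0.02348; R = I + sinθ·[k]× + (1−cosθ)·[k]×²:
    [+0.99471 +0.08615 -0.05593]
    [-0.09521 +0.97765 -0.18744]
    [+0.03853 +0.19177 +0.98068]
t = (-0.0789, 0.0440, 0.6686) m
M0: Pc = R·M0+t = (-0.17248, +0.15451, +0.68438); u = 400.8·(-0.17248)/0.68438 + 337.7 = 236.6886, v = 875.4·(+0.15451)/0.68438 + 230.1 = 427.7286
M1: Pc = R·M1+t = (+0.03243, +0.13489, +0.69232); u = 400.8·(+0.03243)/0.69232 + 337.7 = 356.4739, v = 875.4·(+0.13489)/0.69232 + 230.1 = 400.6621
M2: Pc = R·M2+t = (+0.01468, -0.06651, +0.65282); u = 400.8·(+0.01468)/0.65282 + 337.7 = 346.7138, v = 875.4·(-0.06651)/0.65282 + 230.1 = 140.9193
M3: Pc = R·M3+t = (-0.19023, -0.04689, +0.64488); u = 400.8·(-0.19023)/0.64488 + 337.7 = 219.4705, v = 875.4·(-0.04689)/0.64488 + 230.1 = 166.4471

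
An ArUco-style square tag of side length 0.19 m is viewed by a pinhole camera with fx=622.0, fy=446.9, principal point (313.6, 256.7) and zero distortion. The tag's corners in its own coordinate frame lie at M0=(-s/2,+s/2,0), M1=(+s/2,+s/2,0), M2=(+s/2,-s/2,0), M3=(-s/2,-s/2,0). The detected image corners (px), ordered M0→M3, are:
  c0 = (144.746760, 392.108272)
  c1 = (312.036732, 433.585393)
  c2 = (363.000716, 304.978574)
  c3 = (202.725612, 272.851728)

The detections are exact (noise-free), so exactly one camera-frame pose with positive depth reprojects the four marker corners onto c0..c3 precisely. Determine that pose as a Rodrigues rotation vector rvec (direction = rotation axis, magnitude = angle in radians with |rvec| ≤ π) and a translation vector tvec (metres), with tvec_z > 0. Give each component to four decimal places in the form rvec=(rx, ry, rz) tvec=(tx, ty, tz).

rvec=(-0.2486, 0.1725, 0.2759) tvec=(-0.0641, 0.1377, 0.6708)

Intrinsics K: fx=622.0, fy=446.9, cx=313.6, cy=256.7
Marker side s = 0.19 m; corners in marker frame (Z=0):
  M0 = (-0.0950, +0.0950, 0)
  M1 = (+0.0950, +0.0950, 0)
  M2 = (+0.0950, -0.0950, 0)
  M3 = (-0.0950, -0.0950, 0)
Detected image corners:
  c0 = (144.746760, 392.108272) px
  c1 = (312.036732, 433.585393) px
  c2 = (363.000716, 304.978574) px
  c3 = (202.725612, 272.851728) px
Planar DLT: solve 8×8 A·h = b for H (H[2,2]=1):
  H  [+784.63340 -370.38849 +254.13169]
  H  [+87.50353 +537.40847 +348.44045]
  H  [-0.30047 -0.32536 +1.00000]
B = K⁻¹H; ‖b₁‖=1.490791, ‖b₂‖=1.490791; λ = 2/(‖b₁‖+‖b₂‖) = 0.670785, sign → tz>0 ⇒ λ=+0.670785
r₁ = λ·B[:,0] = (+0.94779,+0.24711,-0.20155); r₂ = λ·B[:,1] = (-0.28940,+0.93199,-0.21824)
r₃ = r₁×r₂ = (+0.13392,+0.26518,+0.95485); SVD([r₁ r₂ r₃]) → R = UVᵀ:
  R  [+0.94779 -0.28940 +0.13392]
  R  [+0.24711 +0.93199 +0.26518]
  R  [-0.20155 -0.21824 +0.95485]
t = (-0.06413, +0.13770, +0.67078) m
tr R = 2.834642; θ = arccos((tr R − 1)/2) = 0.409498 rad = 23.462°
axis k = ((R−Rᵀ)₃₂, (R−Rᵀ)₁₃, (R−Rᵀ)₂₁) / (2 sinθ) = (-0.607090, +0.421286, +0.673765)
rvec = θ·k = (-0.248602, +0.172516, +0.275905)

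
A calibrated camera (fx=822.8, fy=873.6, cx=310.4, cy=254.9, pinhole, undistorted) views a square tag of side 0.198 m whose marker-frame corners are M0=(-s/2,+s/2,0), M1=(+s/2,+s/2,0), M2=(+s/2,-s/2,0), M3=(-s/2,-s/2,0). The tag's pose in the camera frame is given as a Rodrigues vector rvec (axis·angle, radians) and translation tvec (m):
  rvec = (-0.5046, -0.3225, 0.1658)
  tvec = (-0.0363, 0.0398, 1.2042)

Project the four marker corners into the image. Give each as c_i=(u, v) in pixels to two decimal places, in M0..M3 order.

c0=(210.86, 333.91) c1=(344.42, 364.74) c2=(351.54, 239.54) c3=(229.02, 205.90)

Intrinsics K: fx=822.8, fy=873.6, cx=310.4, cy=254.9
Marker side s = 0.198 m; corners in marker frame (Z=0):
  M0 = (-0.0990, +0.0990, 0)
  M1 = (+0.0990, +0.0990, 0)
  M2 = (+0.0990, -0.0990, 0)
  M3 = (-0.0990, -0.0990, 0)
rvec = (-0.5046, -0.3225, 0.1658), |rvec| = θ = 0.62138 rad = 35.603°
Rodrigues: sinθ=0.58216, 1−cosθ=0.18693; R = I + sinθ·[k]× + (1−cosθ)·[k]×²:
    [+0.93634 -0.07655 -0.34265]
    [+0.23412 +0.86343 +0.44686]
    [+0.26164 -0.49863 +0.82638]
t = (-0.0363, 0.0398, 1.2042) m
M0: Pc = R·M0+t = (-0.13658, +0.10210, +1.12893); u = 822.8·(-0.13658)/1.12893 + 310.4 = 210.8590, v = 873.6·(+0.10210)/1.12893 + 254.9 = 333.9091
M1: Pc = R·M1+t = (+0.04882, +0.14846, +1.18074); u = 822.8·(+0.04882)/1.18074 + 310.4 = 344.4197, v = 873.6·(+0.14846)/1.18074 + 254.9 = 364.7396
M2: Pc = R·M2+t = (+0.06398, -0.02250, +1.27947); u = 822.8·(+0.06398)/1.27947 + 310.4 = 351.5419, v = 873.6·(-0.02250)/1.27947 + 254.9 = 239.5363
M3: Pc = R·M3+t = (-0.12142, -0.06886, +1.22766); u = 822.8·(-0.12142)/1.22766 + 310.4 = 229.0229, v = 873.6·(-0.06886)/1.22766 + 254.9 = 205.9019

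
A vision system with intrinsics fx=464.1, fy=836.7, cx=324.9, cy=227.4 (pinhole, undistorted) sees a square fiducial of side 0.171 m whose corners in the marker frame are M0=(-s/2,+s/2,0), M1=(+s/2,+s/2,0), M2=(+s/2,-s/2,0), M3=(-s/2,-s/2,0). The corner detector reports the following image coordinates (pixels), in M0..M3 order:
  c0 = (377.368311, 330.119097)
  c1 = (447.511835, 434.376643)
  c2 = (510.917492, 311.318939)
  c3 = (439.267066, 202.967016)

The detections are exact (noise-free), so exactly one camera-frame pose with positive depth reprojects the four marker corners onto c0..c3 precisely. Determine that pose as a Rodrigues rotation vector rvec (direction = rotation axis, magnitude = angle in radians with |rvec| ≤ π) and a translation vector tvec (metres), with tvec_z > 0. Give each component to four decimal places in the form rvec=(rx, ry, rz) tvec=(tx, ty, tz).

rvec=(0.1518, 0.0095, 0.6921) tvec=(0.2173, 0.0950, 0.8505)

Intrinsics K: fx=464.1, fy=836.7, cx=324.9, cy=227.4
Marker side s = 0.171 m; corners in marker frame (Z=0):
  M0 = (-0.0855, +0.0855, 0)
  M1 = (+0.0855, +0.0855, 0)
  M2 = (+0.0855, -0.0855, 0)
  M3 = (-0.0855, -0.0855, 0)
Detected image corners:
  c0 = (377.368311, 330.119097) px
  c1 = (447.511835, 434.376643) px
  c2 = (510.917492, 311.318939) px
  c3 = (439.267066, 202.967016) px
Planar DLT: solve 8×8 A·h = b for H (H[2,2]=1):
  H  [+436.27760 -292.03624 +443.46578]
  H  [+637.15432 +785.13417 +320.81434]
  H  [+0.04899 +0.16759 +1.00000]
B = K⁻¹H; ‖b₁‖=1.175837, ‖b₂‖=1.175837; λ = 2/(‖b₁‖+‖b₂‖) = 0.850458, sign → tz>0 ⇒ λ=+0.850458
r₁ = λ·B[:,0] = (+0.77031,+0.63631,+0.04166); r₂ = λ·B[:,1] = (-0.63493,+0.75931,+0.14253)
r₃ = r₁×r₂ = (+0.05906,-0.13624,+0.98891); SVD([r₁ r₂ r₃]) → R = UVᵀ:
  R  [+0.77031 -0.63493 +0.05906]
  R  [+0.63631 +0.75931 -0.13624]
  R  [+0.04166 +0.14253 +0.98891]
t = (+0.21727, +0.09495, +0.85046) m
tr R = 2.518531; θ = arccos((tr R − 1)/2) = 0.708612 rad = 40.600°
axis k = ((R−Rᵀ)₃₂, (R−Rᵀ)₁₃, (R−Rᵀ)₂₁) / (2 sinθ) = (+0.214178, +0.013365, +0.976703)
rvec = θ·k = (+0.151769, +0.009471, +0.692104)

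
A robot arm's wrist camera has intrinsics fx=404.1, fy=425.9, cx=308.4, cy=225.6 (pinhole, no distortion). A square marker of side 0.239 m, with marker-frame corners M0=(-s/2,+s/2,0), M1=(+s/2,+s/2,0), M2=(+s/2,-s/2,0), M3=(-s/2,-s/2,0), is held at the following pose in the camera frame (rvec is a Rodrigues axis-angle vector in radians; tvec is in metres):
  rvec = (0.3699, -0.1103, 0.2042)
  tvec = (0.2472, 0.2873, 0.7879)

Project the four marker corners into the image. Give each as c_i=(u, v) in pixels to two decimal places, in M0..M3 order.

Intrinsics K: fx=404.1, fy=425.9, cx=308.4, cy=225.6
Marker side s = 0.239 m; corners in marker frame (Z=0):
  M0 = (-0.1195, +0.1195, 0)
  M1 = (+0.1195, +0.1195, 0)
  M2 = (+0.1195, -0.1195, 0)
  M3 = (-0.1195, -0.1195, 0)
rvec = (0.3699, -0.1103, 0.2042), |rvec| = θ = 0.43668 rad = 25.020°
Rodrigues: sinθ=0.42293, 1−cosθ=0.09384; R = I + sinθ·[k]× + (1−cosθ)·[k]×²:
    [+0.97349 -0.21785 -0.06966]
    [+0.17769 +0.91215 -0.36934]
    [+0.14400 +0.34717 +0.92668]
t = (0.2472, 0.2873, 0.7879) m
M0: Pc = R·M0+t = (+0.10483, +0.37507, +0.81218); u = 404.1·(+0.10483)/0.81218 + 308.4 = 360.5604, v = 425.9·(+0.37507)/0.81218 + 225.6 = 422.2821
M1: Pc = R·M1+t = (+0.33750, +0.41754, +0.84659); u = 404.1·(+0.33750)/0.84659 + 308.4 = 469.4966, v = 425.9·(+0.41754)/0.84659 + 225.6 = 435.6516
M2: Pc = R·M2+t = (+0.38957, +0.19953, +0.76362); u = 404.1·(+0.38957)/0.76362 + 308.4 = 514.5539, v = 425.9·(+0.19953)/0.76362 + 225.6 = 336.8869
M3: Pc = R·M3+t = (+0.15690, +0.15706, +0.72921); u = 404.1·(+0.15690)/0.72921 + 308.4 = 395.3488, v = 425.9·(+0.15706)/0.72921 + 225.6 = 317.3349

c0=(360.56, 422.28) c1=(469.50, 435.65) c2=(514.55, 336.89) c3=(395.35, 317.33)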